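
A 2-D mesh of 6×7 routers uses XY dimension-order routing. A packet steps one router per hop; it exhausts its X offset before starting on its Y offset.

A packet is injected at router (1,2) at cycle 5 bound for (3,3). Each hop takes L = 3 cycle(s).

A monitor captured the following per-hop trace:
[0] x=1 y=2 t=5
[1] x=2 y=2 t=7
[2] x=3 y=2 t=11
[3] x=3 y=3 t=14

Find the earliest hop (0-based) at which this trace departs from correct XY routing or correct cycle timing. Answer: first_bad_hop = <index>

check 1→ d=(1,0) cyc+2: BAD: Δcyc=2≠L

first_bad_hop = 1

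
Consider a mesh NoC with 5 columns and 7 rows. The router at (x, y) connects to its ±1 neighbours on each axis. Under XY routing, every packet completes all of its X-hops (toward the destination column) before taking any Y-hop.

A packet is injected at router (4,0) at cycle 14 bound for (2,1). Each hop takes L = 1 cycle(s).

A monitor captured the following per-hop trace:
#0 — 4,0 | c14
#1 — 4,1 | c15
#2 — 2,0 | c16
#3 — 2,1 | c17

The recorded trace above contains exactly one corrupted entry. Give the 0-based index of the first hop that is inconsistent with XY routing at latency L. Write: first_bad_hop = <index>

first_bad_hop = 1

check 1→ d=(0,1) cyc+1: BAD: Y-move but x=4≠2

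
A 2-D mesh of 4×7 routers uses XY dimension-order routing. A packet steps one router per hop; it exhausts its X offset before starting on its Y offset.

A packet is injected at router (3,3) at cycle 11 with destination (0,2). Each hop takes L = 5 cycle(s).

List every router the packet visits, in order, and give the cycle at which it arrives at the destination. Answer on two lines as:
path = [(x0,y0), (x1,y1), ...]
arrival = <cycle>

  0. router=(3,3) cycle=11 (inject)
  1. router=(2,3) cycle=16 dir=W
  2. router=(1,3) cycle=21 dir=W
  3. router=(0,3) cycle=26 dir=W
  4. router=(0,2) cycle=31 dir=S

path = [(3,3), (2,3), (1,3), (0,3), (0,2)]
arrival = 31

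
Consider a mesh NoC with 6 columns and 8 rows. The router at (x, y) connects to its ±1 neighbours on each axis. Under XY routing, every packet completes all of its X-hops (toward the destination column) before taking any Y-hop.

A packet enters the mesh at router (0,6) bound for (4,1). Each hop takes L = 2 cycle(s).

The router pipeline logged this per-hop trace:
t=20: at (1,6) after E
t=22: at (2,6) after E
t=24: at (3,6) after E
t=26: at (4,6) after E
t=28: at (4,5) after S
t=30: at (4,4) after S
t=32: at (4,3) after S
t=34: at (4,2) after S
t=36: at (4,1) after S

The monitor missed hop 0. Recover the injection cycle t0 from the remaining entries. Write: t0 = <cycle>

t0 = 18

Hop 1 reached at cycle 20; hop k is at t0 + k·L.
Therefore t0 = 20 − L = 18.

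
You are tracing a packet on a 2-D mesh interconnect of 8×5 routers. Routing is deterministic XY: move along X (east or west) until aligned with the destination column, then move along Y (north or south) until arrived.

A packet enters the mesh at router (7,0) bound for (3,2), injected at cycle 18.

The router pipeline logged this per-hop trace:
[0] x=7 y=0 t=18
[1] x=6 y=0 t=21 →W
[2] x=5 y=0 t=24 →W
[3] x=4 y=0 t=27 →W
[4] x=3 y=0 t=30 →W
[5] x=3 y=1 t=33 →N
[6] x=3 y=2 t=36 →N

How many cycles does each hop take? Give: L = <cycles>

L = 3

From hop 0 (18) to hop 1 (21): +3 cycles.
Each hop adds L, hence L = 3.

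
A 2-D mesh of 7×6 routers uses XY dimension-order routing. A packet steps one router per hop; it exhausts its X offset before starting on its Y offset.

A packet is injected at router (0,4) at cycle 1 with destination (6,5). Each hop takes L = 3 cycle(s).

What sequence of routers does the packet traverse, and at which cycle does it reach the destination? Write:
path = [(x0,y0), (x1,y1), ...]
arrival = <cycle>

src (0,4)  cyc=1
E→(1,4)  cyc=4
E→(2,4)  cyc=7
E→(3,4)  cyc=10
E→(4,4)  cyc=13
E→(5,4)  cyc=16
E→(6,4)  cyc=19
N→(6,5)  cyc=22

path = [(0,4), (1,4), (2,4), (3,4), (4,4), (5,4), (6,4), (6,5)]
arrival = 22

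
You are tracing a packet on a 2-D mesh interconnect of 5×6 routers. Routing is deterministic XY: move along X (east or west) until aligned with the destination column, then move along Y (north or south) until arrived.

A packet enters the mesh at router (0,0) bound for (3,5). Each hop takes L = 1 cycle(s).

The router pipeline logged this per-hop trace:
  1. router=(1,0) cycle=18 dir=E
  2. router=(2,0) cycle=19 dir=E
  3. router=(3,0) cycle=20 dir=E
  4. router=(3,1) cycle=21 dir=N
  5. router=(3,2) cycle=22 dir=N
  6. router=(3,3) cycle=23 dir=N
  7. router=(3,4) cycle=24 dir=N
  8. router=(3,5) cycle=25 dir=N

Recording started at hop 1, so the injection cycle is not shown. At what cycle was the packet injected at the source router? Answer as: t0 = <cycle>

t0 = 17

At hop 1 the cycle is 18; in general cyc_k = t0 + kL.
t0 = cyc[1] − L = 18 − 1 = 17.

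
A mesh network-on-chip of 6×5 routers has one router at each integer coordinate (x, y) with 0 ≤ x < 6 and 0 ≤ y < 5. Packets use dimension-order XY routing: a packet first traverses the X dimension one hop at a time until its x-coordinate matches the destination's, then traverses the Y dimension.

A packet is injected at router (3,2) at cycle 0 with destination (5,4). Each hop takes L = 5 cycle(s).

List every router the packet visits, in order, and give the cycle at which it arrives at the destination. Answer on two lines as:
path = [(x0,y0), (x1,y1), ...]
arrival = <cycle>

path = [(3,2), (4,2), (5,2), (5,3), (5,4)]
arrival = 20

[0] x=3 y=2 t=0
[1] x=4 y=2 t=5 →E
[2] x=5 y=2 t=10 →E
[3] x=5 y=3 t=15 →N
[4] x=5 y=4 t=20 →N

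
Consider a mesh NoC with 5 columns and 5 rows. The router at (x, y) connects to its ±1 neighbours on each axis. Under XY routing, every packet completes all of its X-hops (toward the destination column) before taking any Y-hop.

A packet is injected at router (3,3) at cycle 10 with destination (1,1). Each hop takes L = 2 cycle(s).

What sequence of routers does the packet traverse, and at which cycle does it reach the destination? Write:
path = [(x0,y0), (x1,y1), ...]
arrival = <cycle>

[0] x=3 y=3 t=10
[1] x=2 y=3 t=12 →W
[2] x=1 y=3 t=14 →W
[3] x=1 y=2 t=16 →S
[4] x=1 y=1 t=18 →S

path = [(3,3), (2,3), (1,3), (1,2), (1,1)]
arrival = 18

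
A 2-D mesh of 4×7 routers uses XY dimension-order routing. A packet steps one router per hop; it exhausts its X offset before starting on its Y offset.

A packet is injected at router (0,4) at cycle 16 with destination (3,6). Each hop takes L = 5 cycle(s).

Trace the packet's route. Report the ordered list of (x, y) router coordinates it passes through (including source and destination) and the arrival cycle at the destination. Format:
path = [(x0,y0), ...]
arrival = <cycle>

path = [(0,4), (1,4), (2,4), (3,4), (3,5), (3,6)]
arrival = 41

  0. router=(0,4) cycle=16 (inject)
  1. router=(1,4) cycle=21 dir=E
  2. router=(2,4) cycle=26 dir=E
  3. router=(3,4) cycle=31 dir=E
  4. router=(3,5) cycle=36 dir=N
  5. router=(3,6) cycle=41 dir=N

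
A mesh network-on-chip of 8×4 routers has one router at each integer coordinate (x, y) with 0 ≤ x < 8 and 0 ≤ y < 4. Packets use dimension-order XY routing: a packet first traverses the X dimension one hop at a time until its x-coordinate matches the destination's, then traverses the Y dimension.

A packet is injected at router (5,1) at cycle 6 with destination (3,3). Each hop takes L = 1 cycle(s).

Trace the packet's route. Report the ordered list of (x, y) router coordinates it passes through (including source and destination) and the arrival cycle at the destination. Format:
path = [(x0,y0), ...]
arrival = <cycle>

  0. router=(5,1) cycle=6 (inject)
  1. router=(4,1) cycle=7 dir=W
  2. router=(3,1) cycle=8 dir=W
  3. router=(3,2) cycle=9 dir=N
  4. router=(3,3) cycle=10 dir=N

path = [(5,1), (4,1), (3,1), (3,2), (3,3)]
arrival = 10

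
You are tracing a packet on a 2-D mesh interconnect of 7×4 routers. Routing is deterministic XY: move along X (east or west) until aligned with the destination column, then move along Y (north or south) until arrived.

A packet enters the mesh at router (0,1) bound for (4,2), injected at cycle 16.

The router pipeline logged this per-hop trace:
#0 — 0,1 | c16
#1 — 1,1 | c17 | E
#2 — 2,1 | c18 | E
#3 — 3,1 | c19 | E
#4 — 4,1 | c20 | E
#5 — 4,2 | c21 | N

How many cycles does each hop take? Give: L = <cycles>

L = 1

Between hops 0 and 1 the cycle counter advances 17 − 16 = 1.
One hop costs L cycles, so L = 1.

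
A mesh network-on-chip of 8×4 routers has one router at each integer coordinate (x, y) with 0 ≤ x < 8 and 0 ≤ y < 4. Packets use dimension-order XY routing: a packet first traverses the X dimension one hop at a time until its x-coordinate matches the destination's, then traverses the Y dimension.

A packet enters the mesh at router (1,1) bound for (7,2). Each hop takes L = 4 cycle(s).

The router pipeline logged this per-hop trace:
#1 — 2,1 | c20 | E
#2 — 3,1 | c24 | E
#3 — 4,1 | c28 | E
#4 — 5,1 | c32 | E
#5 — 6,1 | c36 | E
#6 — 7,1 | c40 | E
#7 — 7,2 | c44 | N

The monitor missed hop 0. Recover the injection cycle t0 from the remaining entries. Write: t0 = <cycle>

t0 = 16

The first recorded entry is hop 1 at cycle 20.
Subtract one hop: t0 = 20 − 4 = 16.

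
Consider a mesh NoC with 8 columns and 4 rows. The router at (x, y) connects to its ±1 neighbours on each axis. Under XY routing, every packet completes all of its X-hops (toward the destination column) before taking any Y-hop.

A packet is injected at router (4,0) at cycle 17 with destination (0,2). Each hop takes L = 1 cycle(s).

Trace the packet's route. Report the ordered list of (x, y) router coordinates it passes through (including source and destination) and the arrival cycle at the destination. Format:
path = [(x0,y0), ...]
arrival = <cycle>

src (4,0)  cyc=17
W→(3,0)  cyc=18
W→(2,0)  cyc=19
W→(1,0)  cyc=20
W→(0,0)  cyc=21
N→(0,1)  cyc=22
N→(0,2)  cyc=23

path = [(4,0), (3,0), (2,0), (1,0), (0,0), (0,1), (0,2)]
arrival = 23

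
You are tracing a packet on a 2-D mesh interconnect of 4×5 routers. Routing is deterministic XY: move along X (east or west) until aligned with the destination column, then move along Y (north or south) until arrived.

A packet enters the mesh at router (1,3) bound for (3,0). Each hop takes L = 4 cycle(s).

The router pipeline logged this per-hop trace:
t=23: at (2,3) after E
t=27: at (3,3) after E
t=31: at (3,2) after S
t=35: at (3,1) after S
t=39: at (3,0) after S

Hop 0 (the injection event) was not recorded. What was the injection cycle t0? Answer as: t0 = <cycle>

t0 = 19

The first recorded entry is hop 1 at cycle 23.
t0 = cyc[1] − L = 23 − 4 = 19.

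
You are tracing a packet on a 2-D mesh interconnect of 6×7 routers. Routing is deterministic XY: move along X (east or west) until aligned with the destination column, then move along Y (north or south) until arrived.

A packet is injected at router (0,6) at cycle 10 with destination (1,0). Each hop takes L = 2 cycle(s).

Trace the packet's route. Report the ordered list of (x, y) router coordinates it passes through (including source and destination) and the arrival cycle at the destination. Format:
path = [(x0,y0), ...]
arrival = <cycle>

path = [(0,6), (1,6), (1,5), (1,4), (1,3), (1,2), (1,1), (1,0)]
arrival = 24

hop 0: (0,6) @ cyc 10
hop 1: (1,6) @ cyc 12  [E]
hop 2: (1,5) @ cyc 14  [S]
hop 3: (1,4) @ cyc 16  [S]
hop 4: (1,3) @ cyc 18  [S]
hop 5: (1,2) @ cyc 20  [S]
hop 6: (1,1) @ cyc 22  [S]
hop 7: (1,0) @ cyc 24  [S]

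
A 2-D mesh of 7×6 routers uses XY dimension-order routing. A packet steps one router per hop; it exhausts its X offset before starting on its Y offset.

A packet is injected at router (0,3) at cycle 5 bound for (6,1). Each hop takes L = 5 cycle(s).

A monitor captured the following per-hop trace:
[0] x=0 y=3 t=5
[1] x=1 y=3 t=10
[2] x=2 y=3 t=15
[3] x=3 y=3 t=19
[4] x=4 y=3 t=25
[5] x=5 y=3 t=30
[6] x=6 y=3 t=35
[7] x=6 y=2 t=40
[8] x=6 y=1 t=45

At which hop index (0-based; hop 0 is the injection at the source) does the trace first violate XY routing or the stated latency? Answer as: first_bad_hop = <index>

first_bad_hop = 3

[1] (+1,+0) / 5c ⇒ ok
[2] (+1,+0) / 5c ⇒ ok
[3] (+1,+0) / 4c ⇒ BAD: Δcyc=4≠L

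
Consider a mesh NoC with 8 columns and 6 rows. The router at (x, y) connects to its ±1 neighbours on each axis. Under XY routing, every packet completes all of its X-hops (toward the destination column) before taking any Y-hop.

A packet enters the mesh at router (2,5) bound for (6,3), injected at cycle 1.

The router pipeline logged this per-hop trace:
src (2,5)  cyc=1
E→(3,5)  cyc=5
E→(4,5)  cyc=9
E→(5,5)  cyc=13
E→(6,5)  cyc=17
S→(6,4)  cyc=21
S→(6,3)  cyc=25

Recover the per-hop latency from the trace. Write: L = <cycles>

Between hops 0 and 1 the cycle counter advances 5 − 1 = 4.
Each hop adds L, hence L = 4.

L = 4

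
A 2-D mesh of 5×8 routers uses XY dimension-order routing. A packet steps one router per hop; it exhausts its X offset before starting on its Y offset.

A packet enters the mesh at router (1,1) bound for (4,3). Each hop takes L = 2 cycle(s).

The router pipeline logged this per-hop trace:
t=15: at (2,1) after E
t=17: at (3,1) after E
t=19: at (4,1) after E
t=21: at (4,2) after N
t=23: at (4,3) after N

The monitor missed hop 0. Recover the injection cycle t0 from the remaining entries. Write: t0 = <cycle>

Hop 1 reached at cycle 15; hop k is at t0 + k·L.
So t0 = 15 − 1·2 = 13.

t0 = 13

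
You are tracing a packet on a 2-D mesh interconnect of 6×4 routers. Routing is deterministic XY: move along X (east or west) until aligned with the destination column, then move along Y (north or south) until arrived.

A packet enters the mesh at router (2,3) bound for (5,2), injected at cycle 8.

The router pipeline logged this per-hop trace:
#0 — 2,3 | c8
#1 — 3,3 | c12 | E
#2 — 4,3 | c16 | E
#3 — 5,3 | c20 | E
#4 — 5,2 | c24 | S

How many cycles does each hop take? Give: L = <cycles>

L = 4

Δcyc across hop 0→1: 12 − 8 = 4.
That increment is L by definition: L = 4.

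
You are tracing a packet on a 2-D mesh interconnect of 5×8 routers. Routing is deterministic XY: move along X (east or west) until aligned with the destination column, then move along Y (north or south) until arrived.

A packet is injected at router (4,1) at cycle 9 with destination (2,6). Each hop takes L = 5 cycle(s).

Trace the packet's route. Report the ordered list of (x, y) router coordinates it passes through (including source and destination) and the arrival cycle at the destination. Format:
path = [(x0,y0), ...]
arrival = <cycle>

path = [(4,1), (3,1), (2,1), (2,2), (2,3), (2,4), (2,5), (2,6)]
arrival = 44

  0. router=(4,1) cycle=9 (inject)
  1. router=(3,1) cycle=14 dir=W
  2. router=(2,1) cycle=19 dir=W
  3. router=(2,2) cycle=24 dir=N
  4. router=(2,3) cycle=29 dir=N
  5. router=(2,4) cycle=34 dir=N
  6. router=(2,5) cycle=39 dir=N
  7. router=(2,6) cycle=44 dir=N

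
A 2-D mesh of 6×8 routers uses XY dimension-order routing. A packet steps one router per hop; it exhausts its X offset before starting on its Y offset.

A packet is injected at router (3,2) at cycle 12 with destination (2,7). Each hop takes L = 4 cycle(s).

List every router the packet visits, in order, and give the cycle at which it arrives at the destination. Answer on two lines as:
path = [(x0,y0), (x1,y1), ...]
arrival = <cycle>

src (3,2)  cyc=12
W→(2,2)  cyc=16
N→(2,3)  cyc=20
N→(2,4)  cyc=24
N→(2,5)  cyc=28
N→(2,6)  cyc=32
N→(2,7)  cyc=36

path = [(3,2), (2,2), (2,3), (2,4), (2,5), (2,6), (2,7)]
arrival = 36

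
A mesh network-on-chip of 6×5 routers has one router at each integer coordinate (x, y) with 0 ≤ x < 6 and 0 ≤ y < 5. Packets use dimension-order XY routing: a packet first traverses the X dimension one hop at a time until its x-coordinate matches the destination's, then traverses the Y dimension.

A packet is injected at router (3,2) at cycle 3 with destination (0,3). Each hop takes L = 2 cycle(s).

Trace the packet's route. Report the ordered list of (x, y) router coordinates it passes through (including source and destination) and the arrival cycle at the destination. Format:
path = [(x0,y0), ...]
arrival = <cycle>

#0 — 3,2 | c3
#1 — 2,2 | c5 | W
#2 — 1,2 | c7 | W
#3 — 0,2 | c9 | W
#4 — 0,3 | c11 | N

path = [(3,2), (2,2), (1,2), (0,2), (0,3)]
arrival = 11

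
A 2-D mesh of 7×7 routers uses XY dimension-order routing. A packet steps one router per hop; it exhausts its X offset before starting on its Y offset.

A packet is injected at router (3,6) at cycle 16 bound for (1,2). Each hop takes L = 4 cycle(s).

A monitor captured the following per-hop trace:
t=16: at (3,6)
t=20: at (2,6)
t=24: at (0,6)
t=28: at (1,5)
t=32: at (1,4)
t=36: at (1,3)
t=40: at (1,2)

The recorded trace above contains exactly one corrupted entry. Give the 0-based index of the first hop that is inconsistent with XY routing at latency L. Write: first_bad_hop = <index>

first_bad_hop = 2

[1] (-1,+0) / 4c ⇒ ok
[2] (-2,+0) / 4c ⇒ BAD: non-unit step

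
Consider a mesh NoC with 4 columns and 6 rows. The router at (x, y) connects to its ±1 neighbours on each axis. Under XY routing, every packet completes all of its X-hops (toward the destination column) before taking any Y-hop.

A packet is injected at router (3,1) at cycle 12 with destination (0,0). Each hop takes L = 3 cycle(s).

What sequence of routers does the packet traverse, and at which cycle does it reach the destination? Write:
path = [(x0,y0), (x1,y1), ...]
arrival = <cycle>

hop 0: (3,1) @ cyc 12
hop 1: (2,1) @ cyc 15  [W]
hop 2: (1,1) @ cyc 18  [W]
hop 3: (0,1) @ cyc 21  [W]
hop 4: (0,0) @ cyc 24  [S]

path = [(3,1), (2,1), (1,1), (0,1), (0,0)]
arrival = 24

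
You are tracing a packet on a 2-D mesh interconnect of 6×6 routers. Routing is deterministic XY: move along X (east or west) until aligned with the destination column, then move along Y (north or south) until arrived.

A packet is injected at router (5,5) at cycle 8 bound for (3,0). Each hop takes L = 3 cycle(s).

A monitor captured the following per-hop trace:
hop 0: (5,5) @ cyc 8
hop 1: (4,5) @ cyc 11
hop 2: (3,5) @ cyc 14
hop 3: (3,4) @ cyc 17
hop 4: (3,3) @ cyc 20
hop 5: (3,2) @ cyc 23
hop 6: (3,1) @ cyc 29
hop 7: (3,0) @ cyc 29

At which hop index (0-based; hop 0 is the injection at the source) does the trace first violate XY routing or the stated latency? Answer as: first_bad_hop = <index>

first_bad_hop = 6

  1: Δx=-1 Δy=+0 Δt=3 [ok]
  2: Δx=-1 Δy=+0 Δt=3 [ok]
  3: Δx=+0 Δy=-1 Δt=3 [ok]
  4: Δx=+0 Δy=-1 Δt=3 [ok]
  5: Δx=+0 Δy=-1 Δt=3 [ok]
  6: Δx=+0 Δy=-1 Δt=6 [BAD: Δcyc=6≠L]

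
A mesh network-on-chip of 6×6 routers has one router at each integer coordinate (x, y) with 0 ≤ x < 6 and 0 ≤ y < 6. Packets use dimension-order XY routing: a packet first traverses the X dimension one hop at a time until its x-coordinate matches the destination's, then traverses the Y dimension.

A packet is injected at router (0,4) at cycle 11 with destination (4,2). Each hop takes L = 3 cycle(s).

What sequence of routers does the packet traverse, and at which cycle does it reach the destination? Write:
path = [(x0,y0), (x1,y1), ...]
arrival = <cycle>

path = [(0,4), (1,4), (2,4), (3,4), (4,4), (4,3), (4,2)]
arrival = 29

src (0,4)  cyc=11
E→(1,4)  cyc=14
E→(2,4)  cyc=17
E→(3,4)  cyc=20
E→(4,4)  cyc=23
S→(4,3)  cyc=26
S→(4,2)  cyc=29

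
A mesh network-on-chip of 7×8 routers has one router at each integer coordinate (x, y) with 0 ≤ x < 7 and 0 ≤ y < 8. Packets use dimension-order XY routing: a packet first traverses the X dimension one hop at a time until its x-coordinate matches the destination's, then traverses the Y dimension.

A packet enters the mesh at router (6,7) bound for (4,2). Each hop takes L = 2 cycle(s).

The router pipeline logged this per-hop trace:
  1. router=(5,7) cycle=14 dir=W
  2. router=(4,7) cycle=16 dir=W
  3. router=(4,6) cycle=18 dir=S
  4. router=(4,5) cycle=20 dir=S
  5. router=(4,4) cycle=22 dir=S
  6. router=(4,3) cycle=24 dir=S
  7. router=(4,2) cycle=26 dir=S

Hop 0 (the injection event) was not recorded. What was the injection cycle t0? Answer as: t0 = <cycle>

cyc[1] = 14 and cyc[k] = t0 + k·L for every k.
Therefore t0 = 14 − L = 12.

t0 = 12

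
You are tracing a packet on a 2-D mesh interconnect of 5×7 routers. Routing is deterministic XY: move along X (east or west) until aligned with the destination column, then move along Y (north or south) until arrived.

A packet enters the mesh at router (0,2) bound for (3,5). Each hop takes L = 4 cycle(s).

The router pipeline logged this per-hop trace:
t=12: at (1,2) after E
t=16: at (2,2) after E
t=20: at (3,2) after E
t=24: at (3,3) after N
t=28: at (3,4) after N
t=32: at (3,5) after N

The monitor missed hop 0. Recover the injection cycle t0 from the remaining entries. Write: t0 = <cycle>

Hop 1 reached at cycle 12; hop k is at t0 + k·L.
Therefore t0 = 12 − L = 8.

t0 = 8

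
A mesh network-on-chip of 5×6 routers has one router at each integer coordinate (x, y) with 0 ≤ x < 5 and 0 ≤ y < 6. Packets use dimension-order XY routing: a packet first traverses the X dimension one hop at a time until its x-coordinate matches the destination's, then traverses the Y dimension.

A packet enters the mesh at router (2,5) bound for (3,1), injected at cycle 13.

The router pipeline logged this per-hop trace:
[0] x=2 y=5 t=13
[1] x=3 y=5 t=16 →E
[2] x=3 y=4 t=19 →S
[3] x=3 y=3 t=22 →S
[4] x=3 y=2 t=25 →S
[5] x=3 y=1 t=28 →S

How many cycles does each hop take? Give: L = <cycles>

Δcyc across hop 0→1: 16 − 13 = 3.
Each hop adds L, hence L = 3.

L = 3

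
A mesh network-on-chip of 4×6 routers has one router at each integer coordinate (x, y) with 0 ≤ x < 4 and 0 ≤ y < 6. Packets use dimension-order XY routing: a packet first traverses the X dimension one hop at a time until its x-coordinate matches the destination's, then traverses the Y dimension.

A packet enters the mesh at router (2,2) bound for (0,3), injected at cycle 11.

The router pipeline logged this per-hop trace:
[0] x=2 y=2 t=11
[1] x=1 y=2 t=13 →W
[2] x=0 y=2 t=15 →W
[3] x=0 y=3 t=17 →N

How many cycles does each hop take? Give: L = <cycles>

Δcyc across hop 0→1: 13 − 11 = 2.
Each hop adds L, hence L = 2.

L = 2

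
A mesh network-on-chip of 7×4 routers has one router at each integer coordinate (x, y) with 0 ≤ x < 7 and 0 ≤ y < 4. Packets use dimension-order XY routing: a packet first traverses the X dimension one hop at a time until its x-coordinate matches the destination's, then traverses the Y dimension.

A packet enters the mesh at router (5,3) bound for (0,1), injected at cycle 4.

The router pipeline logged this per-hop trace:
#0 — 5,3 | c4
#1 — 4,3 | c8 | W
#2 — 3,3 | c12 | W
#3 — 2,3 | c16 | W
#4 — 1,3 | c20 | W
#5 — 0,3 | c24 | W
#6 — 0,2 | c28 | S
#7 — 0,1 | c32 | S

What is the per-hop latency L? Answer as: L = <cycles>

L = 4

Δcyc across hop 0→1: 8 − 4 = 4.
Per-hop latency L = Δcyc = 4.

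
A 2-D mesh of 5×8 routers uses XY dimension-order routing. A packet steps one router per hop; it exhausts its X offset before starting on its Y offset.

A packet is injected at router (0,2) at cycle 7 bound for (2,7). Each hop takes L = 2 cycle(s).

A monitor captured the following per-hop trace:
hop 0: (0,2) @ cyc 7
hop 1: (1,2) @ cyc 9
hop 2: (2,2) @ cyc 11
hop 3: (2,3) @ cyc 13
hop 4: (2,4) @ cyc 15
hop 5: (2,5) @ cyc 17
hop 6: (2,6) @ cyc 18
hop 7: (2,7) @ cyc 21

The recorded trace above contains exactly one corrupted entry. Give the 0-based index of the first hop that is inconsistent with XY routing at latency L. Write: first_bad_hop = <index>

[1] (+1,+0) / 2c ⇒ ok
[2] (+1,+0) / 2c ⇒ ok
[3] (+0,+1) / 2c ⇒ ok
[4] (+0,+1) / 2c ⇒ ok
[5] (+0,+1) / 2c ⇒ ok
[6] (+0,+1) / 1c ⇒ BAD: Δcyc=1≠L

first_bad_hop = 6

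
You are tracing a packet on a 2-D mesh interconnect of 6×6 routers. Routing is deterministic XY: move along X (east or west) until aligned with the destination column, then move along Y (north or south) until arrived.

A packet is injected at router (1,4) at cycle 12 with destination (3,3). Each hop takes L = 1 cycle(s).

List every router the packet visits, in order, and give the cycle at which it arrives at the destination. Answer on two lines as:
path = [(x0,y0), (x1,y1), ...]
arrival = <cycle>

path = [(1,4), (2,4), (3,4), (3,3)]
arrival = 15

t=12: at (1,4)
t=13: at (2,4) after E
t=14: at (3,4) after E
t=15: at (3,3) after S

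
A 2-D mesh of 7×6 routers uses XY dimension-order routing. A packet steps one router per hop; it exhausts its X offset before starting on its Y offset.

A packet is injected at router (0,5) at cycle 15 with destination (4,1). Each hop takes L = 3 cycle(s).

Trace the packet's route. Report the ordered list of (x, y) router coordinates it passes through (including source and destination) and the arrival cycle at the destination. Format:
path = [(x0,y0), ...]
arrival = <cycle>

#0 — 0,5 | c15
#1 — 1,5 | c18 | E
#2 — 2,5 | c21 | E
#3 — 3,5 | c24 | E
#4 — 4,5 | c27 | E
#5 — 4,4 | c30 | S
#6 — 4,3 | c33 | S
#7 — 4,2 | c36 | S
#8 — 4,1 | c39 | S

path = [(0,5), (1,5), (2,5), (3,5), (4,5), (4,4), (4,3), (4,2), (4,1)]
arrival = 39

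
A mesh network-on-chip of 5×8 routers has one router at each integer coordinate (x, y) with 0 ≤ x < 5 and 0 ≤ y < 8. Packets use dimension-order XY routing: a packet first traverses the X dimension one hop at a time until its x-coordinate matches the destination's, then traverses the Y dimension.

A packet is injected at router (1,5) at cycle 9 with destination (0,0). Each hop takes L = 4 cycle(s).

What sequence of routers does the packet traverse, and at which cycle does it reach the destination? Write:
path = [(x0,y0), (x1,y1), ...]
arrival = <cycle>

#0 — 1,5 | c9
#1 — 0,5 | c13 | W
#2 — 0,4 | c17 | S
#3 — 0,3 | c21 | S
#4 — 0,2 | c25 | S
#5 — 0,1 | c29 | S
#6 — 0,0 | c33 | S

path = [(1,5), (0,5), (0,4), (0,3), (0,2), (0,1), (0,0)]
arrival = 33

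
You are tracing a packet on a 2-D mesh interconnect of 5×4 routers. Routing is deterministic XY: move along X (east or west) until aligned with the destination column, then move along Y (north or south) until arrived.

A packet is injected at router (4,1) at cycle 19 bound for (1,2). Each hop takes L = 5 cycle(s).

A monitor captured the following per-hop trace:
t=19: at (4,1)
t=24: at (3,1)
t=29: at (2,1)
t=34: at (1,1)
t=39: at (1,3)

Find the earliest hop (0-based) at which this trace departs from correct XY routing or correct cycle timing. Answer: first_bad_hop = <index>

first_bad_hop = 4

  1: Δx=-1 Δy=+0 Δt=5 [ok]
  2: Δx=-1 Δy=+0 Δt=5 [ok]
  3: Δx=-1 Δy=+0 Δt=5 [ok]
  4: Δx=+0 Δy=+2 Δt=5 [BAD: non-unit step]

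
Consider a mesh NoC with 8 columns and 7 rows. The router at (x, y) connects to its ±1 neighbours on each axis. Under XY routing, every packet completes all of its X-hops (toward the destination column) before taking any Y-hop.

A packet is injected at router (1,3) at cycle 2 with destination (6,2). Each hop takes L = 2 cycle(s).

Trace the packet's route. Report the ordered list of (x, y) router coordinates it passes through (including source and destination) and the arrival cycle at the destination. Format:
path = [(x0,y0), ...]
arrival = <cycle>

#0 — 1,3 | c2
#1 — 2,3 | c4 | E
#2 — 3,3 | c6 | E
#3 — 4,3 | c8 | E
#4 — 5,3 | c10 | E
#5 — 6,3 | c12 | E
#6 — 6,2 | c14 | S

path = [(1,3), (2,3), (3,3), (4,3), (5,3), (6,3), (6,2)]
arrival = 14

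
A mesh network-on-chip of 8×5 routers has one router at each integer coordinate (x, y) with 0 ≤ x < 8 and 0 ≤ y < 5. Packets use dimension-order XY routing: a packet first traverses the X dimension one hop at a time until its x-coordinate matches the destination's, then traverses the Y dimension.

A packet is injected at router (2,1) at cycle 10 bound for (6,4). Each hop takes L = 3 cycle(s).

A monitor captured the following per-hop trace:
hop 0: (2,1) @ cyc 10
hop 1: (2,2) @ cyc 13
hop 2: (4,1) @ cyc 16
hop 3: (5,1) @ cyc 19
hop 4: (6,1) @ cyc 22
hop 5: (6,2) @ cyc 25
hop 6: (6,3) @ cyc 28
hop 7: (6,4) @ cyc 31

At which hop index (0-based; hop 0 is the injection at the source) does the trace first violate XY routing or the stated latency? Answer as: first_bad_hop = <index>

[1] (+0,+1) / 3c ⇒ BAD: Y-move but x=2≠6

first_bad_hop = 1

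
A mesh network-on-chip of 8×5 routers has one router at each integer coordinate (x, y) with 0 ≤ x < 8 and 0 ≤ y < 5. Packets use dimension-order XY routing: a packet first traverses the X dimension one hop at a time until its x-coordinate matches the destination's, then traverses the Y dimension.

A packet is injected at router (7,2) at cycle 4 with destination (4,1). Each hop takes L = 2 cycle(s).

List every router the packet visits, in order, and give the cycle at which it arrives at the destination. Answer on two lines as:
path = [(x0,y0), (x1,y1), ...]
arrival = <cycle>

  0. router=(7,2) cycle=4 (inject)
  1. router=(6,2) cycle=6 dir=W
  2. router=(5,2) cycle=8 dir=W
  3. router=(4,2) cycle=10 dir=W
  4. router=(4,1) cycle=12 dir=S

path = [(7,2), (6,2), (5,2), (4,2), (4,1)]
arrival = 12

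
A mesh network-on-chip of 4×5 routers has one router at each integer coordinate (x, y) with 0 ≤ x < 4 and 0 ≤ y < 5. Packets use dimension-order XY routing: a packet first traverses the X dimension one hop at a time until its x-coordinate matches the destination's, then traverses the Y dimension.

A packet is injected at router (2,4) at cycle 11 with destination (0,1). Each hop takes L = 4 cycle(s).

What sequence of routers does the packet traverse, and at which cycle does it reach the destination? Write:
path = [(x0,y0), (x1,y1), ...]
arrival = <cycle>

hop 0: (2,4) @ cyc 11
hop 1: (1,4) @ cyc 15  [W]
hop 2: (0,4) @ cyc 19  [W]
hop 3: (0,3) @ cyc 23  [S]
hop 4: (0,2) @ cyc 27  [S]
hop 5: (0,1) @ cyc 31  [S]

path = [(2,4), (1,4), (0,4), (0,3), (0,2), (0,1)]
arrival = 31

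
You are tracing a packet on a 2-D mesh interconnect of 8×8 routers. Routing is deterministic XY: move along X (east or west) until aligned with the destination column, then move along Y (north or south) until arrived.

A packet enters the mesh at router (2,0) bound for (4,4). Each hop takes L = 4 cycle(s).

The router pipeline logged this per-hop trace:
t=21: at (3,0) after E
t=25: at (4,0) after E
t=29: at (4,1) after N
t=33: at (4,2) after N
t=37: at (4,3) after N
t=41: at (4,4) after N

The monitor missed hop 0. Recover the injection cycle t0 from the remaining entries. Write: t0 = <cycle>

t0 = 17

cyc[1] = 21 and cyc[k] = t0 + k·L for every k.
Therefore t0 = 21 − L = 17.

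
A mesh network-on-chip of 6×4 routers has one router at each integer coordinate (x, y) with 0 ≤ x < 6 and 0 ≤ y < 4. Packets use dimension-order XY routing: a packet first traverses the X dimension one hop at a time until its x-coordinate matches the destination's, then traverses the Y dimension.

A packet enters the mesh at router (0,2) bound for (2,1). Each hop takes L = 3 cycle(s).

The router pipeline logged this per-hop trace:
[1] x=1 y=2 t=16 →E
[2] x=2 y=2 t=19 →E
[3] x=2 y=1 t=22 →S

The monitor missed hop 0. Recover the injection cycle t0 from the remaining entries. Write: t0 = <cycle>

Hop 1 reached at cycle 16; hop k is at t0 + k·L.
Therefore t0 = 16 − L = 13.

t0 = 13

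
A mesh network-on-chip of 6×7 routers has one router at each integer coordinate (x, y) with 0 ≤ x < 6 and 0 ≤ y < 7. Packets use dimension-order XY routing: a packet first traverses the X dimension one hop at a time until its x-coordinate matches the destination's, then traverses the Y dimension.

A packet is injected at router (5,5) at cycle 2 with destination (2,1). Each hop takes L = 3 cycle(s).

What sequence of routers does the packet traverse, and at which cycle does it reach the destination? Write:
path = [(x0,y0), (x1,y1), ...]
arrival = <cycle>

path = [(5,5), (4,5), (3,5), (2,5), (2,4), (2,3), (2,2), (2,1)]
arrival = 23

hop 0: (5,5) @ cyc 2
hop 1: (4,5) @ cyc 5  [W]
hop 2: (3,5) @ cyc 8  [W]
hop 3: (2,5) @ cyc 11  [W]
hop 4: (2,4) @ cyc 14  [S]
hop 5: (2,3) @ cyc 17  [S]
hop 6: (2,2) @ cyc 20  [S]
hop 7: (2,1) @ cyc 23  [S]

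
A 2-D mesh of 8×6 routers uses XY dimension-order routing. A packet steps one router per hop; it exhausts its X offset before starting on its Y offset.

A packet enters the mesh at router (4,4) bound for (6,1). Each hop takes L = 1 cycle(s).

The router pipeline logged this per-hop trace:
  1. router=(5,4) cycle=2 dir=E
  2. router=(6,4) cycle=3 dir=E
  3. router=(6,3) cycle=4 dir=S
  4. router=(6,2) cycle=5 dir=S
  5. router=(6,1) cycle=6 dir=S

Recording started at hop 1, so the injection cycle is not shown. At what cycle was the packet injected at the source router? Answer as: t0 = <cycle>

cyc[1] = 2 and cyc[k] = t0 + k·L for every k.
Subtract one hop: t0 = 2 − 1 = 1.

t0 = 1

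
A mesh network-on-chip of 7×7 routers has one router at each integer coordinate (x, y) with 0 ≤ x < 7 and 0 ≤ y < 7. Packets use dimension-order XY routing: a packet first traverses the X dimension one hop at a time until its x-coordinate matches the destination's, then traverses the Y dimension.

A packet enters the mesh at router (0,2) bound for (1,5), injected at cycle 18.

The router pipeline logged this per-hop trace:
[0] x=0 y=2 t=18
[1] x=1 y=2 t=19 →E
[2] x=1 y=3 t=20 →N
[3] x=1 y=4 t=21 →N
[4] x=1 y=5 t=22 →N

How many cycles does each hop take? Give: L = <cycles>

Between hops 0 and 1 the cycle counter advances 19 − 18 = 1.
Per-hop latency L = Δcyc = 1.

L = 1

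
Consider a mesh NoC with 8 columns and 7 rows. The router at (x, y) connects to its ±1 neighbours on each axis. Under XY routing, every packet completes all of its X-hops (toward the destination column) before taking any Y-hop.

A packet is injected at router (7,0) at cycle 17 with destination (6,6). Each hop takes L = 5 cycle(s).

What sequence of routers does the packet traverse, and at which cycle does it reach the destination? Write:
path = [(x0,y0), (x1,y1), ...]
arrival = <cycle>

src (7,0)  cyc=17
W→(6,0)  cyc=22
N→(6,1)  cyc=27
N→(6,2)  cyc=32
N→(6,3)  cyc=37
N→(6,4)  cyc=42
N→(6,5)  cyc=47
N→(6,6)  cyc=52

path = [(7,0), (6,0), (6,1), (6,2), (6,3), (6,4), (6,5), (6,6)]
arrival = 52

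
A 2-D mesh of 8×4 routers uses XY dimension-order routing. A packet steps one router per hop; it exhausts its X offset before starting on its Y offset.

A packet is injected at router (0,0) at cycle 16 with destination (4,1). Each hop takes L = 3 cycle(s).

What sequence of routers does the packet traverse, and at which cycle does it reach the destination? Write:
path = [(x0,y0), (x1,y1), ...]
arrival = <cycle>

path = [(0,0), (1,0), (2,0), (3,0), (4,0), (4,1)]
arrival = 31

#0 — 0,0 | c16
#1 — 1,0 | c19 | E
#2 — 2,0 | c22 | E
#3 — 3,0 | c25 | E
#4 — 4,0 | c28 | E
#5 — 4,1 | c31 | N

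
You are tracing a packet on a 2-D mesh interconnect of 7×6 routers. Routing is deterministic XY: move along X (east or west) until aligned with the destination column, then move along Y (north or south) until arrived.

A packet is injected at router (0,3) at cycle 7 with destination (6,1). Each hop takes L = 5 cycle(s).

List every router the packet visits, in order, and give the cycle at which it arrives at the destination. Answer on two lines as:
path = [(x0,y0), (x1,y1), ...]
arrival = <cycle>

path = [(0,3), (1,3), (2,3), (3,3), (4,3), (5,3), (6,3), (6,2), (6,1)]
arrival = 47

  0. router=(0,3) cycle=7 (inject)
  1. router=(1,3) cycle=12 dir=E
  2. router=(2,3) cycle=17 dir=E
  3. router=(3,3) cycle=22 dir=E
  4. router=(4,3) cycle=27 dir=E
  5. router=(5,3) cycle=32 dir=E
  6. router=(6,3) cycle=37 dir=E
  7. router=(6,2) cycle=42 dir=S
  8. router=(6,1) cycle=47 dir=S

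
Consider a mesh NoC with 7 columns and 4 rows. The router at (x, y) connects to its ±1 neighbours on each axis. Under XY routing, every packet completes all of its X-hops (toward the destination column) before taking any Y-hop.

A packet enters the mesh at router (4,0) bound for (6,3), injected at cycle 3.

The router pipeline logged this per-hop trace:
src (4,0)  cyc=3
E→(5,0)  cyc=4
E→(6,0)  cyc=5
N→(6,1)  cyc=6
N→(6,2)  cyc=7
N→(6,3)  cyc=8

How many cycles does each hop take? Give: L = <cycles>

L = 1

Between hops 0 and 1 the cycle counter advances 4 − 3 = 1.
Each hop adds L, hence L = 1.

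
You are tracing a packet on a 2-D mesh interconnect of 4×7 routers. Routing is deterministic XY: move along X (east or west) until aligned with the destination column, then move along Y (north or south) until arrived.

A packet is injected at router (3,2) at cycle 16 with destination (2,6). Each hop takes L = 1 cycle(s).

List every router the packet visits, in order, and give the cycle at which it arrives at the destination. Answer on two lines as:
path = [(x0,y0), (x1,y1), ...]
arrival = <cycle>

path = [(3,2), (2,2), (2,3), (2,4), (2,5), (2,6)]
arrival = 21

  0. router=(3,2) cycle=16 (inject)
  1. router=(2,2) cycle=17 dir=W
  2. router=(2,3) cycle=18 dir=N
  3. router=(2,4) cycle=19 dir=N
  4. router=(2,5) cycle=20 dir=N
  5. router=(2,6) cycle=21 dir=N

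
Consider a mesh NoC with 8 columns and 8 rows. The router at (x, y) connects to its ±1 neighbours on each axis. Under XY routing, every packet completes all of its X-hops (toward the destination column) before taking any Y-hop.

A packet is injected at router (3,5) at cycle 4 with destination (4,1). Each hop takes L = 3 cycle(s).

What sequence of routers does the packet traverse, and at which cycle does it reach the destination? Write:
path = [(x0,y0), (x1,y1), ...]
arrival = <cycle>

  0. router=(3,5) cycle=4 (inject)
  1. router=(4,5) cycle=7 dir=E
  2. router=(4,4) cycle=10 dir=S
  3. router=(4,3) cycle=13 dir=S
  4. router=(4,2) cycle=16 dir=S
  5. router=(4,1) cycle=19 dir=S

path = [(3,5), (4,5), (4,4), (4,3), (4,2), (4,1)]
arrival = 19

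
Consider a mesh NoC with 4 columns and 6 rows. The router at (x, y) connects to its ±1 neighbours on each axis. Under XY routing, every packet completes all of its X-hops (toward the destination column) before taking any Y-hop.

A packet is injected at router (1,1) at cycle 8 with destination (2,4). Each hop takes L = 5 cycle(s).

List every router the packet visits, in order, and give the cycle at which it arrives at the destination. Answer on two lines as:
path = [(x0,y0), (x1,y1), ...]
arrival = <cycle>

t=8: at (1,1)
t=13: at (2,1) after E
t=18: at (2,2) after N
t=23: at (2,3) after N
t=28: at (2,4) after N

path = [(1,1), (2,1), (2,2), (2,3), (2,4)]
arrival = 28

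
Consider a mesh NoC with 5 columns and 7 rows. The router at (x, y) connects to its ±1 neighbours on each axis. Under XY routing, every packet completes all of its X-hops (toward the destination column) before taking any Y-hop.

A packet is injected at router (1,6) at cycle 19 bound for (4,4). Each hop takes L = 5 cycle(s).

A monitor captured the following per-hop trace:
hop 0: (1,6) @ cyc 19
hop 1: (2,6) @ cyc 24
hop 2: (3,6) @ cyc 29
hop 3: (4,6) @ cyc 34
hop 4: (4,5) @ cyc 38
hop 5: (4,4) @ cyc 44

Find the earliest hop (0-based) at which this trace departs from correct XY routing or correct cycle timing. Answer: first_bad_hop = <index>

hop 1: step (+1,+0), +5 cyc — ok
hop 2: step (+1,+0), +5 cyc — ok
hop 3: step (+1,+0), +5 cyc — ok
hop 4: step (+0,-1), +4 cyc — BAD: Δcyc=4≠L

first_bad_hop = 4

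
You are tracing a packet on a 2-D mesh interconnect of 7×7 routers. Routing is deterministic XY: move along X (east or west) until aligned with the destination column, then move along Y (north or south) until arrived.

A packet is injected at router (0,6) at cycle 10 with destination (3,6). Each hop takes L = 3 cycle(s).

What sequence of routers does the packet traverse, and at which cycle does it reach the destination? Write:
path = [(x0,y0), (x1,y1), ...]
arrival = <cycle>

  0. router=(0,6) cycle=10 (inject)
  1. router=(1,6) cycle=13 dir=E
  2. router=(2,6) cycle=16 dir=E
  3. router=(3,6) cycle=19 dir=E

path = [(0,6), (1,6), (2,6), (3,6)]
arrival = 19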